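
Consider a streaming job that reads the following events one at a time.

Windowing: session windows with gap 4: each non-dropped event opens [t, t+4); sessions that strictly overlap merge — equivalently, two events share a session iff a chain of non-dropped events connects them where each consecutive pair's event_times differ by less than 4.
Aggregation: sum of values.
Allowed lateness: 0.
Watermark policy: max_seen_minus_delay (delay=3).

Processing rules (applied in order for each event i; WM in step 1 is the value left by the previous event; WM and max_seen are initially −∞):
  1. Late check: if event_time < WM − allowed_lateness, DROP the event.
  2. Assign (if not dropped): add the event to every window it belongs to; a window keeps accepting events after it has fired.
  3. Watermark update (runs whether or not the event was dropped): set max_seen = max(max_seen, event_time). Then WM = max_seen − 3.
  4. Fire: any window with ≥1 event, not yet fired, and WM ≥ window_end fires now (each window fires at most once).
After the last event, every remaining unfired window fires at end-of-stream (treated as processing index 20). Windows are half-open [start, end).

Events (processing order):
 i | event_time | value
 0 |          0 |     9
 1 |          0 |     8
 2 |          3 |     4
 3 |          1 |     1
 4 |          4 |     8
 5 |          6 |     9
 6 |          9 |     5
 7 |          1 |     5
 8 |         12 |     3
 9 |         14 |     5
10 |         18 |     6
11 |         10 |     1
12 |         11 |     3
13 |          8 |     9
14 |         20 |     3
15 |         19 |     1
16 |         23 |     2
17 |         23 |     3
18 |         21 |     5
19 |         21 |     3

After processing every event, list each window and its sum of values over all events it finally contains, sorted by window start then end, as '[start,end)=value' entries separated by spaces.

i=0 t=0 v=9: → [0,4); WM=-3
i=1 t=0 v=8: → [0,4); WM=-3
i=2 t=3 v=4: → [0,7); WM=0
i=3 t=1 v=1: → [0,7); WM=0
i=4 t=4 v=8: → [0,8); WM=1
i=5 t=6 v=9: → [0,10); WM=3
i=6 t=9 v=5: → [0,13); WM=6
i=7 t=1 v=5: DROP (t<6-0); WM=6
i=8 t=12 v=3: → [0,16); WM=9
i=9 t=14 v=5: → [0,18); WM=11
i=10 t=18 v=6: → [18,22); WM=15
i=11 t=10 v=1: DROP (t<15-0); WM=15
i=12 t=11 v=3: DROP (t<15-0); WM=15
i=13 t=8 v=9: DROP (t<15-0); WM=15
i=14 t=20 v=3: → [18,24); WM=17
i=15 t=19 v=1: → [18,24); WM=17
i=16 t=23 v=2: → [18,27); WM=20
i=17 t=23 v=3: → [18,27); WM=20
i=18 t=21 v=5: → [18,27); WM=20
i=19 t=21 v=3: → [18,27); WM=20

[0,18)=52 [18,27)=23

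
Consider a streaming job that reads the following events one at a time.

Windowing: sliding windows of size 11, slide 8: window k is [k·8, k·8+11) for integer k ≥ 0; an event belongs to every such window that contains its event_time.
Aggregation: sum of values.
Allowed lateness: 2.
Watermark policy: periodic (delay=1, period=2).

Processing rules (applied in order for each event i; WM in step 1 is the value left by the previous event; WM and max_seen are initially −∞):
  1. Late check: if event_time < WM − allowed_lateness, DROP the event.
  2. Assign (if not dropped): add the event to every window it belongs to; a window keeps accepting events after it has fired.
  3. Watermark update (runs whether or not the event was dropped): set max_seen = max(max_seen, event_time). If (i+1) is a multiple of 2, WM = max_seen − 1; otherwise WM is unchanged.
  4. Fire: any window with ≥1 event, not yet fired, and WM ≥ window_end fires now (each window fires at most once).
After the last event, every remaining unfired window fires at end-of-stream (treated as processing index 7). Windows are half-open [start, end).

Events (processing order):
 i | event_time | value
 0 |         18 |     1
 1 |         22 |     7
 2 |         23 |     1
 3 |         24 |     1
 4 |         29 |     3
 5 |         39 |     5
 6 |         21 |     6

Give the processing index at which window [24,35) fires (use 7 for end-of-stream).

i=0 t=18 v=1: → [16,27),[8,19); WM=−∞
i=1 t=22 v=7: → [16,27); WM=21; [8,19) fires=1
i=2 t=23 v=1: → [16,27); WM=21
i=3 t=24 v=1: → [24,35),[16,27); WM=23
i=4 t=29 v=3: → [24,35); WM=23
i=5 t=39 v=5: → [32,43); WM=38; [16,27) fires=10 [24,35) fires=4
i=6 t=21 v=6: DROP (t<38-2); WM=38

5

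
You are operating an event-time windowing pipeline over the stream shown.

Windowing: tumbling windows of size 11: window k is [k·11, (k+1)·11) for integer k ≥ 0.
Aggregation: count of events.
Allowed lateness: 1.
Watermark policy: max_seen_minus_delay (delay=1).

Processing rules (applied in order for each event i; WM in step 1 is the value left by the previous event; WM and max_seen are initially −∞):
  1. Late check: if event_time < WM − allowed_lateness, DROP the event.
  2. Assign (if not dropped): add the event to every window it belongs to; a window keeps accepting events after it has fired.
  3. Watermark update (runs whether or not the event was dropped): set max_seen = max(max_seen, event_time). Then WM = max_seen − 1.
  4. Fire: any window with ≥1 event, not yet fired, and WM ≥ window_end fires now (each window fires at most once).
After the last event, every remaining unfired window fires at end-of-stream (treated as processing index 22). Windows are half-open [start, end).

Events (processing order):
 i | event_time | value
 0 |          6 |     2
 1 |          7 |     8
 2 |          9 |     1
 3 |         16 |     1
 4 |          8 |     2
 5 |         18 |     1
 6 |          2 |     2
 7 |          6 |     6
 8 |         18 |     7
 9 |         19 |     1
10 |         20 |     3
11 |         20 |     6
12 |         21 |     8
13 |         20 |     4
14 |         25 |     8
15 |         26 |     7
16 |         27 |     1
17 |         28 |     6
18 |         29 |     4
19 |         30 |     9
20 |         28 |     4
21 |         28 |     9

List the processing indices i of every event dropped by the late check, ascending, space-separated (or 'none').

4 6 7

i=0 t=6 v=2: → [0,11); WM=5
i=1 t=7 v=8: → [0,11); WM=6
i=2 t=9 v=1: → [0,11); WM=8
i=3 t=16 v=1: → [11,22); WM=15; [0,11) fires=3
i=4 t=8 v=2: DROP (t<15-1); WM=15
i=5 t=18 v=1: → [11,22); WM=17
i=6 t=2 v=2: DROP (t<17-1); WM=17
i=7 t=6 v=6: DROP (t<17-1); WM=17
i=8 t=18 v=7: → [11,22); WM=17
i=9 t=19 v=1: → [11,22); WM=18
i=10 t=20 v=3: → [11,22); WM=19
i=11 t=20 v=6: → [11,22); WM=19
i=12 t=21 v=8: → [11,22); WM=20
i=13 t=20 v=4: → [11,22); WM=20
i=14 t=25 v=8: → [22,33); WM=24; [11,22) fires=8
i=15 t=26 v=7: → [22,33); WM=25
i=16 t=27 v=1: → [22,33); WM=26
i=17 t=28 v=6: → [22,33); WM=27
i=18 t=29 v=4: → [22,33); WM=28
i=19 t=30 v=9: → [22,33); WM=29
i=20 t=28 v=4: → [22,33); WM=29
i=21 t=28 v=9: → [22,33); WM=29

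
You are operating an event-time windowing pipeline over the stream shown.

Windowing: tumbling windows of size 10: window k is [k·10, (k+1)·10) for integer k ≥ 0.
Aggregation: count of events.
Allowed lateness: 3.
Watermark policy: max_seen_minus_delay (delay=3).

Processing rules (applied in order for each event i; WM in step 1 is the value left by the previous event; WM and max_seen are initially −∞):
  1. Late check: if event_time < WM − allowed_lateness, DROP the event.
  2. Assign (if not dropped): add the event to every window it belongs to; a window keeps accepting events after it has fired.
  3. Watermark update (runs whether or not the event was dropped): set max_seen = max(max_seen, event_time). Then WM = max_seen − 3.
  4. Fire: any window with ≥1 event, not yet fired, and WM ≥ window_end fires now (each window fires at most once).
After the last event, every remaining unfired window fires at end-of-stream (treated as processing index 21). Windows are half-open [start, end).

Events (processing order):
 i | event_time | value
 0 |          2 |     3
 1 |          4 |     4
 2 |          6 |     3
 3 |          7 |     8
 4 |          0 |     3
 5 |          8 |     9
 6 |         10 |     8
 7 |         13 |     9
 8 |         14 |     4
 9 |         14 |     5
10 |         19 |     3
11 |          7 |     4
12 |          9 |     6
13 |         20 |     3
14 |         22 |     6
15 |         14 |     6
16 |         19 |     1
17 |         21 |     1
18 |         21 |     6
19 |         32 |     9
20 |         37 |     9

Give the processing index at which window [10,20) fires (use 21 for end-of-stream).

19

i=0 t=2 v=3: → [0,10); WM=-1
i=1 t=4 v=4: → [0,10); WM=1
i=2 t=6 v=3: → [0,10); WM=3
i=3 t=7 v=8: → [0,10); WM=4
i=4 t=0 v=3: DROP (t<4-3); WM=4
i=5 t=8 v=9: → [0,10); WM=5
i=6 t=10 v=8: → [10,20); WM=7
i=7 t=13 v=9: → [10,20); WM=10; [0,10) fires=5
i=8 t=14 v=4: → [10,20); WM=11
i=9 t=14 v=5: → [10,20); WM=11
i=10 t=19 v=3: → [10,20); WM=16
i=11 t=7 v=4: DROP (t<16-3); WM=16
i=12 t=9 v=6: DROP (t<16-3); WM=16
i=13 t=20 v=3: → [20,30); WM=17
i=14 t=22 v=6: → [20,30); WM=19
i=15 t=14 v=6: DROP (t<19-3); WM=19
i=16 t=19 v=1: → [10,20); WM=19
i=17 t=21 v=1: → [20,30); WM=19
i=18 t=21 v=6: → [20,30); WM=19
i=19 t=32 v=9: → [30,40); WM=29; [10,20) fires=6
i=20 t=37 v=9: → [30,40); WM=34; [20,30) fires=4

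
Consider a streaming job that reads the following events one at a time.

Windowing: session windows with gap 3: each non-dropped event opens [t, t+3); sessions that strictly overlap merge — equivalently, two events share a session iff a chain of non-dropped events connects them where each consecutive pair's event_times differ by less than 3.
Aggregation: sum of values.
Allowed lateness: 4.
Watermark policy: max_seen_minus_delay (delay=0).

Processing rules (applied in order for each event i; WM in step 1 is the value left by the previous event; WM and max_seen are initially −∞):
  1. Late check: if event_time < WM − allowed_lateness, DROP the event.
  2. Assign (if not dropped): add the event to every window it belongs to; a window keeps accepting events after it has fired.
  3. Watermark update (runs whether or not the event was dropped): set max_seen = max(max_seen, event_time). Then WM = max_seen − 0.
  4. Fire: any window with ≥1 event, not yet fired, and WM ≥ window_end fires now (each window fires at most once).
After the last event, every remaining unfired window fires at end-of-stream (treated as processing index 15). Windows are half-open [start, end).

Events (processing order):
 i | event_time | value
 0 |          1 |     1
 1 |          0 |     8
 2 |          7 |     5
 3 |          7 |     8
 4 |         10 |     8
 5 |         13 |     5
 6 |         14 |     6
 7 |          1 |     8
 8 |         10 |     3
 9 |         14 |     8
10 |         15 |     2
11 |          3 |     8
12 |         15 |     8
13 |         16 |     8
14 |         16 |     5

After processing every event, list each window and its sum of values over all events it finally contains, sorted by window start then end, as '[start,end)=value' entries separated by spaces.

i=0 t=1 v=1: → [1,4); WM=1
i=1 t=0 v=8: → [0,4); WM=1
i=2 t=7 v=5: → [7,10); WM=7
i=3 t=7 v=8: → [7,10); WM=7
i=4 t=10 v=8: → [10,13); WM=10
i=5 t=13 v=5: → [13,16); WM=13
i=6 t=14 v=6: → [13,17); WM=14
i=7 t=1 v=8: DROP (t<14-4); WM=14
i=8 t=10 v=3: → [10,13); WM=14
i=9 t=14 v=8: → [13,17); WM=14
i=10 t=15 v=2: → [13,18); WM=15
i=11 t=3 v=8: DROP (t<15-4); WM=15
i=12 t=15 v=8: → [13,18); WM=15
i=13 t=16 v=8: → [13,19); WM=16
i=14 t=16 v=5: → [13,19); WM=16

[0,4)=9 [7,10)=13 [10,13)=11 [13,19)=42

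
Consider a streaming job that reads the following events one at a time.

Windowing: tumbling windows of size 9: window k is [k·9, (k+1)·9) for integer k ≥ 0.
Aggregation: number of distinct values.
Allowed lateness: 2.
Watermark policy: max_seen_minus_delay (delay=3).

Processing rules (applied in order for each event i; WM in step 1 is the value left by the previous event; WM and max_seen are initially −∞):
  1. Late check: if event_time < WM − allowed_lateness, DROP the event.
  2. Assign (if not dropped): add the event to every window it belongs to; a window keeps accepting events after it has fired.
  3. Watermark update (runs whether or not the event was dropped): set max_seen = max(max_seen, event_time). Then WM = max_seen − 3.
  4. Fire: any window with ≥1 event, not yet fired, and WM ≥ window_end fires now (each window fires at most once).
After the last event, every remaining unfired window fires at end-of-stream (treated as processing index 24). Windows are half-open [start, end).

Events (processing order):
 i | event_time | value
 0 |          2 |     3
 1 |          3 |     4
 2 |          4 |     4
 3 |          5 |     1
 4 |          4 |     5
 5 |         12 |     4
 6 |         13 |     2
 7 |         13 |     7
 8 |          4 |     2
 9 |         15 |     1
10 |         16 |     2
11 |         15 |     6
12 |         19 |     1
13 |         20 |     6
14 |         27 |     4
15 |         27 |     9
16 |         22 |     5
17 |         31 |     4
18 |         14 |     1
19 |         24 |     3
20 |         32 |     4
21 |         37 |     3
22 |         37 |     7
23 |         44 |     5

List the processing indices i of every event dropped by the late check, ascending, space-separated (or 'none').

i=0 t=2 v=3: → [0,9); WM=-1
i=1 t=3 v=4: → [0,9); WM=0
i=2 t=4 v=4: → [0,9); WM=1
i=3 t=5 v=1: → [0,9); WM=2
i=4 t=4 v=5: → [0,9); WM=2
i=5 t=12 v=4: → [9,18); WM=9; [0,9) fires=4
i=6 t=13 v=2: → [9,18); WM=10
i=7 t=13 v=7: → [9,18); WM=10
i=8 t=4 v=2: DROP (t<10-2); WM=10
i=9 t=15 v=1: → [9,18); WM=12
i=10 t=16 v=2: → [9,18); WM=13
i=11 t=15 v=6: → [9,18); WM=13
i=12 t=19 v=1: → [18,27); WM=16
i=13 t=20 v=6: → [18,27); WM=17
i=14 t=27 v=4: → [27,36); WM=24; [9,18) fires=5
i=15 t=27 v=9: → [27,36); WM=24
i=16 t=22 v=5: → [18,27); WM=24
i=17 t=31 v=4: → [27,36); WM=28; [18,27) fires=3
i=18 t=14 v=1: DROP (t<28-2); WM=28
i=19 t=24 v=3: DROP (t<28-2); WM=28
i=20 t=32 v=4: → [27,36); WM=29
i=21 t=37 v=3: → [36,45); WM=34
i=22 t=37 v=7: → [36,45); WM=34
i=23 t=44 v=5: → [36,45); WM=41; [27,36) fires=2

8 18 19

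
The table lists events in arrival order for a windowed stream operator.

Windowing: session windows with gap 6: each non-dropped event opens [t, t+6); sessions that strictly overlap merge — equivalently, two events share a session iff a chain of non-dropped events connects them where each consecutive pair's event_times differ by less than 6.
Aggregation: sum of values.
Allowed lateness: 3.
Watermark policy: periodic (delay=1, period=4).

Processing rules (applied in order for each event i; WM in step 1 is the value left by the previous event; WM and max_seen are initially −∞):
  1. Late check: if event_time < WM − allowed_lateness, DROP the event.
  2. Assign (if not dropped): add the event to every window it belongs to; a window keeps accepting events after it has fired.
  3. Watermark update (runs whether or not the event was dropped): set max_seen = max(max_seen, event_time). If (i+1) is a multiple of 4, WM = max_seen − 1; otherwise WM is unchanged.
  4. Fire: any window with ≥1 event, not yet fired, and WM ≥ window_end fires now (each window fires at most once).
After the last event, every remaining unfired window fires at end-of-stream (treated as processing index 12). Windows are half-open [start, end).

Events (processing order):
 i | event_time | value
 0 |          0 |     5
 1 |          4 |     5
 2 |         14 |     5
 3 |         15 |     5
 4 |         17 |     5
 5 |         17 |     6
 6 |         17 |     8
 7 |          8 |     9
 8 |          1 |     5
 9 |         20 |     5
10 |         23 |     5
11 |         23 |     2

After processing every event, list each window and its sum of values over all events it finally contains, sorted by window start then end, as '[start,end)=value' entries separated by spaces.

i=0 t=0 v=5: → [0,6); WM=−∞
i=1 t=4 v=5: → [0,10); WM=−∞
i=2 t=14 v=5: → [14,20); WM=−∞
i=3 t=15 v=5: → [14,21); WM=14
i=4 t=17 v=5: → [14,23); WM=14
i=5 t=17 v=6: → [14,23); WM=14
i=6 t=17 v=8: → [14,23); WM=14
i=7 t=8 v=9: DROP (t<14-3); WM=16
i=8 t=1 v=5: DROP (t<16-3); WM=16
i=9 t=20 v=5: → [14,26); WM=16
i=10 t=23 v=5: → [14,29); WM=16
i=11 t=23 v=2: → [14,29); WM=22

[0,10)=10 [14,29)=41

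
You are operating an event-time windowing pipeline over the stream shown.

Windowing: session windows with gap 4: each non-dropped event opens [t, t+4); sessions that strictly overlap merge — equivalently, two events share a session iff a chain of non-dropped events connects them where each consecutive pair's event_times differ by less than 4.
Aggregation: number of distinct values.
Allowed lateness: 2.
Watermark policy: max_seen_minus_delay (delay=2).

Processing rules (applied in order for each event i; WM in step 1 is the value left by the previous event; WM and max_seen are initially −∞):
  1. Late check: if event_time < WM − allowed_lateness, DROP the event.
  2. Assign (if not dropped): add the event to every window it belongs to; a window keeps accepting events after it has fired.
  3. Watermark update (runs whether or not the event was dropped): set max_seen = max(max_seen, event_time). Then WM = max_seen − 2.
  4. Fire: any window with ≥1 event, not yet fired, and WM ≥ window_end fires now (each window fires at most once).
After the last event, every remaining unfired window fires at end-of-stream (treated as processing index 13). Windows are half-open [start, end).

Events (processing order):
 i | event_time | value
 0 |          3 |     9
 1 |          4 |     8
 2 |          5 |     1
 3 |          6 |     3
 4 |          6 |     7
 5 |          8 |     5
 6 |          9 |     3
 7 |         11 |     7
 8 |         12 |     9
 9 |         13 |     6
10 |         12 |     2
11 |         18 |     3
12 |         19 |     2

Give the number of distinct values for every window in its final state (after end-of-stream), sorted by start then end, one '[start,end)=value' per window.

i=0 t=3 v=9: → [3,7); WM=1
i=1 t=4 v=8: → [3,8); WM=2
i=2 t=5 v=1: → [3,9); WM=3
i=3 t=6 v=3: → [3,10); WM=4
i=4 t=6 v=7: → [3,10); WM=4
i=5 t=8 v=5: → [3,12); WM=6
i=6 t=9 v=3: → [3,13); WM=7
i=7 t=11 v=7: → [3,15); WM=9
i=8 t=12 v=9: → [3,16); WM=10
i=9 t=13 v=6: → [3,17); WM=11
i=10 t=12 v=2: → [3,17); WM=11
i=11 t=18 v=3: → [18,22); WM=16
i=12 t=19 v=2: → [18,23); WM=17

[3,17)=8 [18,23)=2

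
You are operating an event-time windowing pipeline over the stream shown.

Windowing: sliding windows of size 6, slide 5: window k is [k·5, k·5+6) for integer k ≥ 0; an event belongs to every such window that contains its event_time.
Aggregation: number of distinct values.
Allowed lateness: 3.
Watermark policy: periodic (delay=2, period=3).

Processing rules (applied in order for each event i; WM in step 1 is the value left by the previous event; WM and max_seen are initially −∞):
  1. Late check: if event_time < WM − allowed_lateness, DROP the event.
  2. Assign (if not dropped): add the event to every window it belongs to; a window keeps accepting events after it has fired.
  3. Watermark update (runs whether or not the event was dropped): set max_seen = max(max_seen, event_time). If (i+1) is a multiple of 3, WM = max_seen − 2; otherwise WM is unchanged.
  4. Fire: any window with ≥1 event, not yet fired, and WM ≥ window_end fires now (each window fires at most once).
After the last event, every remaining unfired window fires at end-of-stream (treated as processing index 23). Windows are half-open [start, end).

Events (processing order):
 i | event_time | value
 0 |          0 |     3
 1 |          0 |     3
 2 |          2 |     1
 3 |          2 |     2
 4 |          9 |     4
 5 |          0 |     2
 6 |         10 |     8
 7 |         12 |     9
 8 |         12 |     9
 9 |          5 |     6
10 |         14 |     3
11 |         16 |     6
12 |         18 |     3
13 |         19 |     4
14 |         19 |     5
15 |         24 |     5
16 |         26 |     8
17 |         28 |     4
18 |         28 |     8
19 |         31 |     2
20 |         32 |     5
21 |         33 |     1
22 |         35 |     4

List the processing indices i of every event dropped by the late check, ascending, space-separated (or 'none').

i=0 t=0 v=3: → [0,6); WM=−∞
i=1 t=0 v=3: → [0,6); WM=−∞
i=2 t=2 v=1: → [0,6); WM=0
i=3 t=2 v=2: → [0,6); WM=0
i=4 t=9 v=4: → [5,11); WM=0
i=5 t=0 v=2: → [0,6); WM=7; [0,6) fires=3
i=6 t=10 v=8: → [10,16),[5,11); WM=7
i=7 t=12 v=9: → [10,16); WM=7
i=8 t=12 v=9: → [10,16); WM=10
i=9 t=5 v=6: DROP (t<10-3); WM=10
i=10 t=14 v=3: → [10,16); WM=10
i=11 t=16 v=6: → [15,21); WM=14; [5,11) fires=2
i=12 t=18 v=3: → [15,21); WM=14
i=13 t=19 v=4: → [15,21); WM=14
i=14 t=19 v=5: → [15,21); WM=17; [10,16) fires=3
i=15 t=24 v=5: → [20,26); WM=17
i=16 t=26 v=8: → [25,31); WM=17
i=17 t=28 v=4: → [25,31); WM=26; [15,21) fires=4 [20,26) fires=1
i=18 t=28 v=8: → [25,31); WM=26
i=19 t=31 v=2: → [30,36); WM=26
i=20 t=32 v=5: → [30,36); WM=30
i=21 t=33 v=1: → [30,36); WM=30
i=22 t=35 v=4: → [35,41),[30,36); WM=30

9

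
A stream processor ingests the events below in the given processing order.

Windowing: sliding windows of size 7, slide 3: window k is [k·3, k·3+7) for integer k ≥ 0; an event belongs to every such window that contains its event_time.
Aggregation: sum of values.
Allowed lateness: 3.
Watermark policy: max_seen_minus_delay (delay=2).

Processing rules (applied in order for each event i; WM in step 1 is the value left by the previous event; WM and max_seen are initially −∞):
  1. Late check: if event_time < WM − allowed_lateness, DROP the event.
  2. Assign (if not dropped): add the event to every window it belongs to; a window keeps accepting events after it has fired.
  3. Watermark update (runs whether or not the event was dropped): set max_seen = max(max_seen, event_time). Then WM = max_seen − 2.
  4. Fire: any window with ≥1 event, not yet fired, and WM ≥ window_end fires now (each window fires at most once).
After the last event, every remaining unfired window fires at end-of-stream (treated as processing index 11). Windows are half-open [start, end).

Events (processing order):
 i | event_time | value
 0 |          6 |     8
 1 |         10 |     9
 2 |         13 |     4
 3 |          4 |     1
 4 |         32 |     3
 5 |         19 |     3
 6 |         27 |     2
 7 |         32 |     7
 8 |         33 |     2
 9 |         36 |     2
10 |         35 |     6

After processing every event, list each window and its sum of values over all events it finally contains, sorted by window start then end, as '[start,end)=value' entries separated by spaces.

i=0 t=6 v=8: → [6,13),[3,10),[0,7); WM=4
i=1 t=10 v=9: → [9,16),[6,13); WM=8; [0,7) fires=8
i=2 t=13 v=4: → [12,19),[9,16); WM=11; [3,10) fires=8
i=3 t=4 v=1: DROP (t<11-3); WM=11
i=4 t=32 v=3: → [30,37),[27,34); WM=30; [6,13) fires=17 [9,16) fires=13 [12,19) fires=4
i=5 t=19 v=3: DROP (t<30-3); WM=30
i=6 t=27 v=2: → [27,34),[24,31),[21,28); WM=30; [21,28) fires=2
i=7 t=32 v=7: → [30,37),[27,34); WM=30
i=8 t=33 v=2: → [33,40),[30,37),[27,34); WM=31; [24,31) fires=2
i=9 t=36 v=2: → [36,43),[33,40),[30,37); WM=34; [27,34) fires=14
i=10 t=35 v=6: → [33,40),[30,37); WM=34

[0,7)=8 [3,10)=8 [6,13)=17 [9,16)=13 [12,19)=4 [21,28)=2 [24,31)=2 [27,34)=14 [30,37)=20 [33,40)=10 [36,43)=2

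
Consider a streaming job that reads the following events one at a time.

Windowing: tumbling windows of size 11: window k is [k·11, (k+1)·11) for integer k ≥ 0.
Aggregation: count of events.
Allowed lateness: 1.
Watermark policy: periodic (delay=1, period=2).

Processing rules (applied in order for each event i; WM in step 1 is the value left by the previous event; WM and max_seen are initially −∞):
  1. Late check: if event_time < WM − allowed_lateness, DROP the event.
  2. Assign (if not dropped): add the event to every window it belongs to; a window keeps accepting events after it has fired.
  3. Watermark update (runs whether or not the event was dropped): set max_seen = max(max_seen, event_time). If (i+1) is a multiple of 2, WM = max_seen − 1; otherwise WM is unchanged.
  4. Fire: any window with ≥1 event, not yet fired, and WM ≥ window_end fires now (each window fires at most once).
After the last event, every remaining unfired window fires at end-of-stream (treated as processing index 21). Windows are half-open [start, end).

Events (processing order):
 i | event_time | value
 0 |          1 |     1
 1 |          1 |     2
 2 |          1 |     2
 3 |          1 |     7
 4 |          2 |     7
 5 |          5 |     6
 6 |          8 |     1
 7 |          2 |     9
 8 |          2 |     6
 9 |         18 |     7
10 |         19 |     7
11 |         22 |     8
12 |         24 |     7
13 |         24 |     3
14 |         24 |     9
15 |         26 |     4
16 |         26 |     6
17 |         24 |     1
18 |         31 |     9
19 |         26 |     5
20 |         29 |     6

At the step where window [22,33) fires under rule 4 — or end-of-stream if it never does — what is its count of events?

10

i=0 t=1 v=1: → [0,11); WM=−∞
i=1 t=1 v=2: → [0,11); WM=0
i=2 t=1 v=2: → [0,11); WM=0
i=3 t=1 v=7: → [0,11); WM=0
i=4 t=2 v=7: → [0,11); WM=0
i=5 t=5 v=6: → [0,11); WM=4
i=6 t=8 v=1: → [0,11); WM=4
i=7 t=2 v=9: DROP (t<4-1); WM=7
i=8 t=2 v=6: DROP (t<7-1); WM=7
i=9 t=18 v=7: → [11,22); WM=17; [0,11) fires=7
i=10 t=19 v=7: → [11,22); WM=17
i=11 t=22 v=8: → [22,33); WM=21
i=12 t=24 v=7: → [22,33); WM=21
i=13 t=24 v=3: → [22,33); WM=23; [11,22) fires=2
i=14 t=24 v=9: → [22,33); WM=23
i=15 t=26 v=4: → [22,33); WM=25
i=16 t=26 v=6: → [22,33); WM=25
i=17 t=24 v=1: → [22,33); WM=25
i=18 t=31 v=9: → [22,33); WM=25
i=19 t=26 v=5: → [22,33); WM=30
i=20 t=29 v=6: → [22,33); WM=30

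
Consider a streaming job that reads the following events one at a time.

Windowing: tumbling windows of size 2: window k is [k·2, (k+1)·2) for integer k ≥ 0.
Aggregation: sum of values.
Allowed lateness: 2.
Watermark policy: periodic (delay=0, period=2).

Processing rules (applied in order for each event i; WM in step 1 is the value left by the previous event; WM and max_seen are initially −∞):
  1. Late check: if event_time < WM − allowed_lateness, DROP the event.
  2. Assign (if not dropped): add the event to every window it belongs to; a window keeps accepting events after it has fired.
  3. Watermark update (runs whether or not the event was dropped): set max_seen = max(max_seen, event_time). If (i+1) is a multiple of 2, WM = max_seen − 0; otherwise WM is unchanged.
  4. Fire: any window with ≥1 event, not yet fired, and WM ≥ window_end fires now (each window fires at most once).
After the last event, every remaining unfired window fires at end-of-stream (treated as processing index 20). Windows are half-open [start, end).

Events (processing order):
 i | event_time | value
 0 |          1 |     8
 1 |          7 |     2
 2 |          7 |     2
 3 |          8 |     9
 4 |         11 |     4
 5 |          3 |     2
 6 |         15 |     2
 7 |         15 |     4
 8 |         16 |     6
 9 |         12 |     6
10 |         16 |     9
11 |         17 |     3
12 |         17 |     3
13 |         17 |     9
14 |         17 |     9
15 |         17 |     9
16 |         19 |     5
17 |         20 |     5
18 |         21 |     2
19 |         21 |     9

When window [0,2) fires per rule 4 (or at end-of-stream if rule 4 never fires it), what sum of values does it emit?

8

i=0 t=1 v=8: → [0,2); WM=−∞
i=1 t=7 v=2: → [6,8); WM=7; [0,2) fires=8
i=2 t=7 v=2: → [6,8); WM=7
i=3 t=8 v=9: → [8,10); WM=8; [6,8) fires=4
i=4 t=11 v=4: → [10,12); WM=8
i=5 t=3 v=2: DROP (t<8-2); WM=11; [8,10) fires=9
i=6 t=15 v=2: → [14,16); WM=11
i=7 t=15 v=4: → [14,16); WM=15; [10,12) fires=4
i=8 t=16 v=6: → [16,18); WM=15
i=9 t=12 v=6: DROP (t<15-2); WM=16; [14,16) fires=6
i=10 t=16 v=9: → [16,18); WM=16
i=11 t=17 v=3: → [16,18); WM=17
i=12 t=17 v=3: → [16,18); WM=17
i=13 t=17 v=9: → [16,18); WM=17
i=14 t=17 v=9: → [16,18); WM=17
i=15 t=17 v=9: → [16,18); WM=17
i=16 t=19 v=5: → [18,20); WM=17
i=17 t=20 v=5: → [20,22); WM=20; [16,18) fires=48 [18,20) fires=5
i=18 t=21 v=2: → [20,22); WM=20
i=19 t=21 v=9: → [20,22); WM=21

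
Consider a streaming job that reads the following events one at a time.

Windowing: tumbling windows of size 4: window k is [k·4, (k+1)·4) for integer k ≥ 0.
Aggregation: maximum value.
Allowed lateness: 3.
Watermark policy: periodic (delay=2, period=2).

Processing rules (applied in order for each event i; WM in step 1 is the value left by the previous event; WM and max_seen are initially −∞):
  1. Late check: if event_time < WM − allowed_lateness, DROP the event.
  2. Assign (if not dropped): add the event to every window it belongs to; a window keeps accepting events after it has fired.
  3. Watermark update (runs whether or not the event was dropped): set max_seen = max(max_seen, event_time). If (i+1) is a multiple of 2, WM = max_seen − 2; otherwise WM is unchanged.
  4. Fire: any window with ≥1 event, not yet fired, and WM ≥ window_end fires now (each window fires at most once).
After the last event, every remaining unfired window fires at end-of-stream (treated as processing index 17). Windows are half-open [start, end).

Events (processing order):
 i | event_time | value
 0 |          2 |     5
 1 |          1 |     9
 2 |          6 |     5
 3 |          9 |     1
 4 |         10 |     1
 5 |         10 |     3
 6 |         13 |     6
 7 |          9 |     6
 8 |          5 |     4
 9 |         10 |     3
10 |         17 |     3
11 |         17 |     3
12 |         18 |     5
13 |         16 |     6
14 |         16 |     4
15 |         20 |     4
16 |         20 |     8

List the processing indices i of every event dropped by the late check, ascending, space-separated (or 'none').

8

i=0 t=2 v=5: → [0,4); WM=−∞
i=1 t=1 v=9: → [0,4); WM=0
i=2 t=6 v=5: → [4,8); WM=0
i=3 t=9 v=1: → [8,12); WM=7; [0,4) fires=9
i=4 t=10 v=1: → [8,12); WM=7
i=5 t=10 v=3: → [8,12); WM=8; [4,8) fires=5
i=6 t=13 v=6: → [12,16); WM=8
i=7 t=9 v=6: → [8,12); WM=11
i=8 t=5 v=4: DROP (t<11-3); WM=11
i=9 t=10 v=3: → [8,12); WM=11
i=10 t=17 v=3: → [16,20); WM=11
i=11 t=17 v=3: → [16,20); WM=15; [8,12) fires=6
i=12 t=18 v=5: → [16,20); WM=15
i=13 t=16 v=6: → [16,20); WM=16; [12,16) fires=6
i=14 t=16 v=4: → [16,20); WM=16
i=15 t=20 v=4: → [20,24); WM=18
i=16 t=20 v=8: → [20,24); WM=18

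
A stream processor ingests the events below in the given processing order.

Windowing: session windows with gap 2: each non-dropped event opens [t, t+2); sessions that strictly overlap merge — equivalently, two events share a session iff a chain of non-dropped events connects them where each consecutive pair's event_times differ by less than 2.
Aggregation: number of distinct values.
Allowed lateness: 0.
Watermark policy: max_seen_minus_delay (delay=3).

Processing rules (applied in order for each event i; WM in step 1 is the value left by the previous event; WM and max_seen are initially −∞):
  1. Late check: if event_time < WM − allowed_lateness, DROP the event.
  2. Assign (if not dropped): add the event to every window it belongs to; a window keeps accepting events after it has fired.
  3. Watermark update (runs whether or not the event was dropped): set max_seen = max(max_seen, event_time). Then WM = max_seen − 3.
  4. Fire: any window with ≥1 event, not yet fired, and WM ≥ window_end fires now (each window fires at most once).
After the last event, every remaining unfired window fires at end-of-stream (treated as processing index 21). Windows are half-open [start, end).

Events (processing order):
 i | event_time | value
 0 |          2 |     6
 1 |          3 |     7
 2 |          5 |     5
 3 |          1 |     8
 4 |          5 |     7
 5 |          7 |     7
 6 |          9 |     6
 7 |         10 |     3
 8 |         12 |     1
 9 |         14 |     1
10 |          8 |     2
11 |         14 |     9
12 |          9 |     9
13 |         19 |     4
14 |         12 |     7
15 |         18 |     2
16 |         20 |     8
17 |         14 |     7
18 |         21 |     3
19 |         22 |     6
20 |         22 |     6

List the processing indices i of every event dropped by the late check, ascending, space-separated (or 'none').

i=0 t=2 v=6: → [2,4); WM=-1
i=1 t=3 v=7: → [2,5); WM=0
i=2 t=5 v=5: → [5,7); WM=2
i=3 t=1 v=8: DROP (t<2-0); WM=2
i=4 t=5 v=7: → [5,7); WM=2
i=5 t=7 v=7: → [7,9); WM=4
i=6 t=9 v=6: → [9,11); WM=6
i=7 t=10 v=3: → [9,12); WM=7
i=8 t=12 v=1: → [12,14); WM=9
i=9 t=14 v=1: → [14,16); WM=11
i=10 t=8 v=2: DROP (t<11-0); WM=11
i=11 t=14 v=9: → [14,16); WM=11
i=12 t=9 v=9: DROP (t<11-0); WM=11
i=13 t=19 v=4: → [19,21); WM=16
i=14 t=12 v=7: DROP (t<16-0); WM=16
i=15 t=18 v=2: → [18,21); WM=16
i=16 t=20 v=8: → [18,22); WM=17
i=17 t=14 v=7: DROP (t<17-0); WM=17
i=18 t=21 v=3: → [18,23); WM=18
i=19 t=22 v=6: → [18,24); WM=19
i=20 t=22 v=6: → [18,24); WM=19

3 10 12 14 17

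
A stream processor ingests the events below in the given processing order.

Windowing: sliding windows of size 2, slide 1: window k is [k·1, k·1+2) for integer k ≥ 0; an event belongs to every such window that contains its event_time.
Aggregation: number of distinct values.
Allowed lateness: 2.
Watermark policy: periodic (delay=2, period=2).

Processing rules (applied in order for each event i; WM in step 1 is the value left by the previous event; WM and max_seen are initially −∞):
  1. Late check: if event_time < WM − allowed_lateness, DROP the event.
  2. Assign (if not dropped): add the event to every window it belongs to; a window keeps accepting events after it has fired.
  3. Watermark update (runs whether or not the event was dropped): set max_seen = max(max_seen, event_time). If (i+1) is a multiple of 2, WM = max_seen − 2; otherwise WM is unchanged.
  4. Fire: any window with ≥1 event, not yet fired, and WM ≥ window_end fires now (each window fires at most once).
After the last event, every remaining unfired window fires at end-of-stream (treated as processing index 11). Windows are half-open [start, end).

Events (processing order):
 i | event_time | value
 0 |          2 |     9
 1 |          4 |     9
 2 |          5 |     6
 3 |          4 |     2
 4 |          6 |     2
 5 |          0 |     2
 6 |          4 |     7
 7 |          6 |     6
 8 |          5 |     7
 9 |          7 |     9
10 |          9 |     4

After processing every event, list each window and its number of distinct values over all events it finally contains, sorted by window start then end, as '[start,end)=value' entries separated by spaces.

[1,3)=1 [2,4)=1 [3,5)=3 [4,6)=4 [5,7)=3 [6,8)=3 [7,9)=1 [8,10)=1 [9,11)=1

i=0 t=2 v=9: → [2,4),[1,3); WM=−∞
i=1 t=4 v=9: → [4,6),[3,5); WM=2
i=2 t=5 v=6: → [5,7),[4,6); WM=2
i=3 t=4 v=2: → [4,6),[3,5); WM=3; [1,3) fires=1
i=4 t=6 v=2: → [6,8),[5,7); WM=3
i=5 t=0 v=2: DROP (t<3-2); WM=4; [2,4) fires=1
i=6 t=4 v=7: → [4,6),[3,5); WM=4
i=7 t=6 v=6: → [6,8),[5,7); WM=4
i=8 t=5 v=7: → [5,7),[4,6); WM=4
i=9 t=7 v=9: → [7,9),[6,8); WM=5; [3,5) fires=3
i=10 t=9 v=4: → [9,11),[8,10); WM=5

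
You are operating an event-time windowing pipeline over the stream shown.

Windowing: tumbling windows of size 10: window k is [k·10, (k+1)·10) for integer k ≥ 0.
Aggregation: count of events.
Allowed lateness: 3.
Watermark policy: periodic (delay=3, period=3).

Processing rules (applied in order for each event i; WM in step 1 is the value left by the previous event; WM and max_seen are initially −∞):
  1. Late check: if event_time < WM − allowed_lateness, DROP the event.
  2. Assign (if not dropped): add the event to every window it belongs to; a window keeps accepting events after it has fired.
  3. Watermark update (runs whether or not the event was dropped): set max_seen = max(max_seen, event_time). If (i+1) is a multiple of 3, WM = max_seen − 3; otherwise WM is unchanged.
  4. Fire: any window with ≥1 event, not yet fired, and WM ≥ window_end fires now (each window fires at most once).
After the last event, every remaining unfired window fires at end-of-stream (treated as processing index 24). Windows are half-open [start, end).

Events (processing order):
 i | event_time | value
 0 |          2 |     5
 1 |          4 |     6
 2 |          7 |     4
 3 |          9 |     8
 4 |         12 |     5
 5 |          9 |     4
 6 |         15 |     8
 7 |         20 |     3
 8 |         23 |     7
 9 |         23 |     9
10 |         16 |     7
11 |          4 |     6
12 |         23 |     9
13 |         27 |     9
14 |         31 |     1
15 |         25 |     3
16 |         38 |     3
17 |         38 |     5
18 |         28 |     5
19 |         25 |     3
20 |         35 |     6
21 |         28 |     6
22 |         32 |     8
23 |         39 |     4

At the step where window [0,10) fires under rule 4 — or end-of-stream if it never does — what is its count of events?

i=0 t=2 v=5: → [0,10); WM=−∞
i=1 t=4 v=6: → [0,10); WM=−∞
i=2 t=7 v=4: → [0,10); WM=4
i=3 t=9 v=8: → [0,10); WM=4
i=4 t=12 v=5: → [10,20); WM=4
i=5 t=9 v=4: → [0,10); WM=9
i=6 t=15 v=8: → [10,20); WM=9
i=7 t=20 v=3: → [20,30); WM=9
i=8 t=23 v=7: → [20,30); WM=20; [0,10) fires=5 [10,20) fires=2
i=9 t=23 v=9: → [20,30); WM=20
i=10 t=16 v=7: DROP (t<20-3); WM=20
i=11 t=4 v=6: DROP (t<20-3); WM=20
i=12 t=23 v=9: → [20,30); WM=20
i=13 t=27 v=9: → [20,30); WM=20
i=14 t=31 v=1: → [30,40); WM=28
i=15 t=25 v=3: → [20,30); WM=28
i=16 t=38 v=3: → [30,40); WM=28
i=17 t=38 v=5: → [30,40); WM=35; [20,30) fires=6
i=18 t=28 v=5: DROP (t<35-3); WM=35
i=19 t=25 v=3: DROP (t<35-3); WM=35
i=20 t=35 v=6: → [30,40); WM=35
i=21 t=28 v=6: DROP (t<35-3); WM=35
i=22 t=32 v=8: → [30,40); WM=35
i=23 t=39 v=4: → [30,40); WM=36

5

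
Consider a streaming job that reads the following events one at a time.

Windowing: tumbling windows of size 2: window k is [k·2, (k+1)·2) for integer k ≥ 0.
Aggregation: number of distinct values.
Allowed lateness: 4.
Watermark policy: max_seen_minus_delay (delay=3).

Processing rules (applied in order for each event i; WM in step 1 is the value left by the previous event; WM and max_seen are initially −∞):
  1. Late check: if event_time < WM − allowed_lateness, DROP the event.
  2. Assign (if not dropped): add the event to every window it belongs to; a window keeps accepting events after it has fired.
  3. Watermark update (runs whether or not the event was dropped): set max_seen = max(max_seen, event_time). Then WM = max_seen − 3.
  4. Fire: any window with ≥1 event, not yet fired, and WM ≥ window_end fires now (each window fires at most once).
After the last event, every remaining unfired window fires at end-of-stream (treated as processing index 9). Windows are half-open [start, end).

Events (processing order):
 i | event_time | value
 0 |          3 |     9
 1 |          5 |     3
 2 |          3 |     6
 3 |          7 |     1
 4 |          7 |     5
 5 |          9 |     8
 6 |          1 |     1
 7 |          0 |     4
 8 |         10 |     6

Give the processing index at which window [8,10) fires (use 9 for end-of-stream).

9

i=0 t=3 v=9: → [2,4); WM=0
i=1 t=5 v=3: → [4,6); WM=2
i=2 t=3 v=6: → [2,4); WM=2
i=3 t=7 v=1: → [6,8); WM=4; [2,4) fires=2
i=4 t=7 v=5: → [6,8); WM=4
i=5 t=9 v=8: → [8,10); WM=6; [4,6) fires=1
i=6 t=1 v=1: DROP (t<6-4); WM=6
i=7 t=0 v=4: DROP (t<6-4); WM=6
i=8 t=10 v=6: → [10,12); WM=7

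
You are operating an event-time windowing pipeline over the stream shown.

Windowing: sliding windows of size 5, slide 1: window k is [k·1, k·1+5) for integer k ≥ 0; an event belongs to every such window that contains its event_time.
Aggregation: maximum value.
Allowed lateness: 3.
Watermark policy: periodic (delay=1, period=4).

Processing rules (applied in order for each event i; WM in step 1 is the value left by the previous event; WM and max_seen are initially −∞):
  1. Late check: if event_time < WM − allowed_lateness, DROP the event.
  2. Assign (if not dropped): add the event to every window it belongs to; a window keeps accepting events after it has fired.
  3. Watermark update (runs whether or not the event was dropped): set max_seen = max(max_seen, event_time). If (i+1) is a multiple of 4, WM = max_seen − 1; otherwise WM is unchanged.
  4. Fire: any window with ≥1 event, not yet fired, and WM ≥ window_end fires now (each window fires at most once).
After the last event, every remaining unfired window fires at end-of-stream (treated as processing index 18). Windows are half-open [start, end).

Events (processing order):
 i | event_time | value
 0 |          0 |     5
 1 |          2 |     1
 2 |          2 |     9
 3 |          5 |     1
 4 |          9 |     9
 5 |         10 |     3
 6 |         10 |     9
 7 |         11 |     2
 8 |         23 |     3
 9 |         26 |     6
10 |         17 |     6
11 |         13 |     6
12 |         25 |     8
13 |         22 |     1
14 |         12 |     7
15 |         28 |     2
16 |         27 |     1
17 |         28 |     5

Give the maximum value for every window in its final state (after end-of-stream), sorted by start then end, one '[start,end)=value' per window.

[0,5)=9 [1,6)=9 [2,7)=9 [3,8)=1 [4,9)=1 [5,10)=9 [6,11)=9 [7,12)=9 [8,13)=9 [9,14)=9 [10,15)=9 [11,16)=6 [12,17)=6 [13,18)=6 [14,19)=6 [15,20)=6 [16,21)=6 [17,22)=6 [18,23)=1 [19,24)=3 [20,25)=3 [21,26)=8 [22,27)=8 [23,28)=8 [24,29)=8 [25,30)=8 [26,31)=6 [27,32)=5 [28,33)=5

i=0 t=0 v=5: → [0,5); WM=−∞
i=1 t=2 v=1: → [2,7),[1,6),[0,5); WM=−∞
i=2 t=2 v=9: → [2,7),[1,6),[0,5); WM=−∞
i=3 t=5 v=1: → [5,10),[4,9),[3,8),[2,7),[1,6); WM=4
i=4 t=9 v=9: → [9,14),[8,13),[7,12),[6,11),[5,10); WM=4
i=5 t=10 v=3: → [10,15),[9,14),[8,13),[7,12),[6,11); WM=4
i=6 t=10 v=9: → [10,15),[9,14),[8,13),[7,12),[6,11); WM=4
i=7 t=11 v=2: → [11,16),[10,15),[9,14),[8,13),[7,12); WM=10; [0,5) fires=9 [1,6) fires=9 [2,7) fires=9 [3,8) fires=1 [4,9) fires=1 [5,10) fires=9
i=8 t=23 v=3: → [23,28),[22,27),[21,26),[20,25),[19,24); WM=10
i=9 t=26 v=6: → [26,31),[25,30),[24,29),[23,28),[22,27); WM=10
i=10 t=17 v=6: → [17,22),[16,21),[15,20),[14,19),[13,18); WM=10
i=11 t=13 v=6: → [13,18),[12,17),[11,16),[10,15),[9,14); WM=25; [6,11) fires=9 [7,12) fires=9 [8,13) fires=9 [9,14) fires=9 [10,15) fires=9 [11,16) fires=6 [12,17) fires=6 [13,18) fires=6 [14,19) fires=6 [15,20) fires=6 [16,21) fires=6 [17,22) fires=6 [19,24) fires=3 [20,25) fires=3
i=12 t=25 v=8: → [25,30),[24,29),[23,28),[22,27),[21,26); WM=25
i=13 t=22 v=1: → [22,27),[21,26),[20,25),[19,24),[18,23); WM=25; [18,23) fires=1
i=14 t=12 v=7: DROP (t<25-3); WM=25
i=15 t=28 v=2: → [28,33),[27,32),[26,31),[25,30),[24,29); WM=27; [21,26) fires=8 [22,27) fires=8
i=16 t=27 v=1: → [27,32),[26,31),[25,30),[24,29),[23,28); WM=27
i=17 t=28 v=5: → [28,33),[27,32),[26,31),[25,30),[24,29); WM=27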